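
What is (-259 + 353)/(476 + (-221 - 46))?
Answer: 94/209 ≈ 0.44976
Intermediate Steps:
(-259 + 353)/(476 + (-221 - 46)) = 94/(476 - 267) = 94/209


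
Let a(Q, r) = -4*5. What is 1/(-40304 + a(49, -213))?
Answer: -1/40324 ≈ -2.4799e-5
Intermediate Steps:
a(Q, r) = -20
1/(-40304 + a(49, -213)) = 1/(-40304 - 20) = 1/(-40324) = -1/40324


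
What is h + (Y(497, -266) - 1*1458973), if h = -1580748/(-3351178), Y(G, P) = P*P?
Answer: -2326080344439/1675589 ≈ -1.3882e+6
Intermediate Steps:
Y(G, P) = P**2
h = 790374/1675589 (h = -1580748*(-1/3351178) = 790374/1675589 ≈ 0.47170)
h + (Y(497, -266) - 1*1458973) = 790374/1675589 + ((-266)**2 - 1*1458973) = 790374/1675589 + (70756 - 1458973) = 790374/1675589 - 1388217 = -2326080344439/1675589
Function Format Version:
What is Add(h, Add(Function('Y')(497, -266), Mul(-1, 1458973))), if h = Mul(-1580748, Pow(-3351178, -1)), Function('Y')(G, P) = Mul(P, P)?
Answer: Rational(-2326080344439, 1675589) ≈ -1.3882e+6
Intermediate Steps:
Function('Y')(G, P) = Pow(P, 2)
h = Rational(790374, 1675589) (h = Mul(-1580748, Rational(-1, 3351178)) = Rational(790374, 1675589) ≈ 0.47170)
Add(h, Add(Function('Y')(497, -266), Mul(-1, 1458973))) = Add(Rational(790374, 1675589), Add(Pow(-266, 2), Mul(-1, 1458973))) = Add(Rational(790374, 1675589), Add(70756, -1458973)) = Add(Rational(790374, 1675589), -1388217) = Rational(-2326080344439, 1675589)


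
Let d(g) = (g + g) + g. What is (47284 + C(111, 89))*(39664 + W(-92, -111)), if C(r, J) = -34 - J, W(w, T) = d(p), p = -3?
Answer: 1870169455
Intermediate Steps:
d(g) = 3*g (d(g) = 2*g + g = 3*g)
W(w, T) = -9 (W(w, T) = 3*(-3) = -9)
(47284 + C(111, 89))*(39664 + W(-92, -111)) = (47284 + (-34 - 1*89))*(39664 - 9) = (47284 + (-34 - 89))*39655 = (47284 - 123)*39655 = 47161*39655 = 1870169455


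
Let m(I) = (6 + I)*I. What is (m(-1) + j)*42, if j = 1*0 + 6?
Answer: 42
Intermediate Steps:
m(I) = I*(6 + I)
j = 6 (j = 0 + 6 = 6)
(m(-1) + j)*42 = (-(6 - 1) + 6)*42 = (-1*5 + 6)*42 = (-5 + 6)*42 = 1*42 = 42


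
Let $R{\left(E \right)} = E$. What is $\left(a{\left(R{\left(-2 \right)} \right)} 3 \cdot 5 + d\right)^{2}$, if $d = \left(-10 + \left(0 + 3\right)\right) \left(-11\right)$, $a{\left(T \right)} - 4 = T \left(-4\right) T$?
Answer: $10609$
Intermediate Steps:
$a{\left(T \right)} = 4 - 4 T^{2}$ ($a{\left(T \right)} = 4 + T \left(-4\right) T = 4 + - 4 T T = 4 - 4 T^{2}$)
$d = 77$ ($d = \left(-10 + 3\right) \left(-11\right) = \left(-7\right) \left(-11\right) = 77$)
$\left(a{\left(R{\left(-2 \right)} \right)} 3 \cdot 5 + d\right)^{2} = \left(\left(4 - 4 \left(-2\right)^{2}\right) 3 \cdot 5 + 77\right)^{2} = \left(\left(4 - 16\right) 3 \cdot 5 + 77\right)^{2} = \left(\left(-12\right) 3 \cdot 5 + 77\right)^{2} = \left(\left(-36\right) 5 + 77\right)^{2} = \left(-180 + 77\right)^{2} = \left(-103\right)^{2} = 10609$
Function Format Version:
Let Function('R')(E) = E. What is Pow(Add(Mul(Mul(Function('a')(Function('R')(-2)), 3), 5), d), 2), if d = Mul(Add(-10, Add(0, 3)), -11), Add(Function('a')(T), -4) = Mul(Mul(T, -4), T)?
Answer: 10609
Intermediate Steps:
Function('a')(T) = Add(4, Mul(-4, Pow(T, 2))) (Function('a')(T) = Add(4, Mul(Mul(T, -4), T)) = Add(4, Mul(Mul(-4, T), T)) = Add(4, Mul(-4, Pow(T, 2))))
d = 77 (d = Mul(Add(-10, 3), -11) = Mul(-7, -11) = 77)
Pow(Add(Mul(Mul(Function('a')(Function('R')(-2)), 3), 5), d), 2) = Pow(Add(Mul(Mul(Add(4, Mul(-4, Pow(-2, 2))), 3), 5), 77), 2) = Pow(Add(Mul(Mul(Add(4, Mul(-4, 4)), 3), 5), 77), 2) = Pow(Add(Mul(Mul(Add(4, -16), 3), 5), 77), 2) = Pow(Add(Mul(Mul(-12, 3), 5), 77), 2) = Pow(Add(Mul(-36, 5), 77), 2) = Pow(Add(-180, 77), 2) = Pow(-103, 2) = 10609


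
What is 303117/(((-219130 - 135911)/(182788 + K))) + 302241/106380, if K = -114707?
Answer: -81303869030977/1398861540 ≈ -58121.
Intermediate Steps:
303117/(((-219130 - 135911)/(182788 + K))) + 302241/106380 = 303117/(((-219130 - 135911)/(182788 - 114707))) + 302241/106380 = 303117/((-355041/68081)) + 302241*(1/106380) = 303117/((-355041*1/68081)) + 100747/35460 = 303117/(-355041/68081) + 100747/35460 = 303117*(-68081/355041) + 100747/35460 = -6878836159/118347 + 100747/35460 = -81303869030977/1398861540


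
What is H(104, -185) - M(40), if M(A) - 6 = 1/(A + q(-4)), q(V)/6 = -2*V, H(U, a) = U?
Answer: 8623/88 ≈ 97.989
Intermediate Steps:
q(V) = -12*V (q(V) = 6*(-2*V) = -12*V)
M(A) = 6 + 1/(48 + A) (M(A) = 6 + 1/(A - 12*(-4)) = 6 + 1/(A + 48) = 6 + 1/(48 + A))
H(104, -185) - M(40) = 104 - (289 + 6*40)/(48 + 40) = 104 - (289 + 240)/88 = 104 - 529/88 = 8623/88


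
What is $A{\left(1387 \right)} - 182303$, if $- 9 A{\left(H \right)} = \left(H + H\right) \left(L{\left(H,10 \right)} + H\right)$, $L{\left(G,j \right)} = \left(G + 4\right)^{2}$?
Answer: $- \frac{5372848159}{9} \approx -5.9698 \cdot 10^{8}$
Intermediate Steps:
$L{\left(G,j \right)} = \left(4 + G\right)^{2}$
$A{\left(H \right)} = - \frac{2 H \left(H + \left(4 + H\right)^{2}\right)}{9}$ ($A{\left(H \right)} = - \frac{\left(H + H\right) \left(\left(4 + H\right)^{2} + H\right)}{9} = - \frac{2 H \left(H + \left(4 + H\right)^{2}\right)}{9}$)
$A{\left(1387 \right)} - 182303 = \left(- \frac{2}{9}\right) 1387 \left(1387 + \left(4 + 1387\right)^{2}\right) - 182303 = \left(- \frac{2}{9}\right) 1387 \left(1387 + 1391^{2}\right) - 182303 = \left(- \frac{2}{9}\right) 1387 \left(1387 + 1934881\right) - 182303 = \left(- \frac{2}{9}\right) 1387 \cdot 1936268 - 182303 = - \frac{5371207432}{9} - 182303 = - \frac{5372848159}{9}$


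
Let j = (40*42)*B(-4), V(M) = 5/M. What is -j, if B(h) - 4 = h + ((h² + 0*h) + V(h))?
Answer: -24780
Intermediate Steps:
B(h) = 4 + h + h² + 5/h (B(h) = 4 + (h + ((h² + 0*h) + 5/h)) = 4 + (h + ((h² + 0) + 5/h)) = 4 + (h + (h² + 5/h)) = 4 + (h + h² + 5/h) = 4 + h + h² + 5/h)
j = 24780 (j = (40*42)*(4 - 4 + (-4)² + 5/(-4)) = 1680*(4 - 4 + 16 + 5*(-¼)) = 1680*(4 - 4 + 16 - 5/4) = 1680*(59/4) = 24780)
-j = -1*24780 = -24780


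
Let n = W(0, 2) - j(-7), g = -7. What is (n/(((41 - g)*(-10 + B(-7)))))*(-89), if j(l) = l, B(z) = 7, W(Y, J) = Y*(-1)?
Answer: 623/144 ≈ 4.3264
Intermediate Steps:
W(Y, J) = -Y
n = 7 (n = -1*0 - 1*(-7) = 0 + 7 = 7)
(n/(((41 - g)*(-10 + B(-7)))))*(-89) = (7/((41 - 1*(-7))*(-10 + 7)))*(-89) = (7/((41 + 7)*(-3)))*(-89) = (7/(48*(-3)))*(-89) = (7/(-144))*(-89) = -1/144*7*(-89) = -7/144*(-89) = 623/144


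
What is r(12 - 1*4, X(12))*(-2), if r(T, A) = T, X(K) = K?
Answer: -16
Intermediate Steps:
r(12 - 1*4, X(12))*(-2) = (12 - 1*4)*(-2) = (12 - 4)*(-2) = 8*(-2) = -16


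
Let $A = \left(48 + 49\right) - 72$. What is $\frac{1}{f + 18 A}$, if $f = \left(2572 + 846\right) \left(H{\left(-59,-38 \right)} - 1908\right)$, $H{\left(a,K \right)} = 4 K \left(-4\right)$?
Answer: $- \frac{1}{4442950} \approx -2.2508 \cdot 10^{-7}$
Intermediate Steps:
$H{\left(a,K \right)} = - 16 K$
$A = 25$ ($A = 97 - 72 = 25$)
$f = -4443400$ ($f = \left(2572 + 846\right) \left(\left(-16\right) \left(-38\right) - 1908\right) = 3418 \left(608 - 1908\right) = 3418 \left(-1300\right) = -4443400$)
$\frac{1}{f + 18 A} = \frac{1}{-4443400 + 18 \cdot 25} = \frac{1}{-4443400 + 450} = \frac{1}{-4442950} = - \frac{1}{4442950}$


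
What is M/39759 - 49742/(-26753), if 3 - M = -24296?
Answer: 2627763325/1063672527 ≈ 2.4705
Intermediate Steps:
M = 24299 (M = 3 - 1*(-24296) = 3 + 24296 = 24299)
M/39759 - 49742/(-26753) = 24299/39759 - 49742/(-26753) = 24299*(1/39759) - 49742*(-1/26753) = 24299/39759 + 49742/26753 = 2627763325/1063672527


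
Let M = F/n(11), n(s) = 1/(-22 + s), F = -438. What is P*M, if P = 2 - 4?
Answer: -9636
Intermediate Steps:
P = -2
M = 4818 (M = -438/(1/(-22 + 11)) = -438/(1/(-11)) = -438/(-1/11) = -438*(-11) = 4818)
P*M = -2*4818 = -9636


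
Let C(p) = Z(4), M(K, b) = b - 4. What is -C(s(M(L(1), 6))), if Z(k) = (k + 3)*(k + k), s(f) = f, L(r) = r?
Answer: -56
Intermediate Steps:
M(K, b) = -4 + b
Z(k) = 2*k*(3 + k) (Z(k) = (3 + k)*(2*k) = 2*k*(3 + k))
C(p) = 56 (C(p) = 2*4*(3 + 4) = 2*4*7 = 56)
-C(s(M(L(1), 6))) = -1*56 = -56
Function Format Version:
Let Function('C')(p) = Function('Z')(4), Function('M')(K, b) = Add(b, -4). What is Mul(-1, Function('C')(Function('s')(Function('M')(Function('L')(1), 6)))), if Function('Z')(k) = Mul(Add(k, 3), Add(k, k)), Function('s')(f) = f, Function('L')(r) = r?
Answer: -56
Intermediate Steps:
Function('M')(K, b) = Add(-4, b)
Function('Z')(k) = Mul(2, k, Add(3, k)) (Function('Z')(k) = Mul(Add(3, k), Mul(2, k)) = Mul(2, k, Add(3, k)))
Function('C')(p) = 56 (Function('C')(p) = Mul(2, 4, Add(3, 4)) = Mul(2, 4, 7) = 56)
Mul(-1, Function('C')(Function('s')(Function('M')(Function('L')(1), 6)))) = Mul(-1, 56) = -56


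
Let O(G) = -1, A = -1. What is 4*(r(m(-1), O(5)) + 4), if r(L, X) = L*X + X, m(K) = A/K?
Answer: 8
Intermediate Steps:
m(K) = -1/K
r(L, X) = X + L*X
4*(r(m(-1), O(5)) + 4) = 4*(-(1 - 1/(-1)) + 4) = 4*(-(1 - 1*(-1)) + 4) = 4*(-(1 + 1) + 4) = 4*(-1*2 + 4) = 4*(-2 + 4) = 4*2 = 8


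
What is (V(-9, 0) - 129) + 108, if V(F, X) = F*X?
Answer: -21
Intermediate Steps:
(V(-9, 0) - 129) + 108 = (-9*0 - 129) + 108 = (0 - 129) + 108 = -129 + 108 = -21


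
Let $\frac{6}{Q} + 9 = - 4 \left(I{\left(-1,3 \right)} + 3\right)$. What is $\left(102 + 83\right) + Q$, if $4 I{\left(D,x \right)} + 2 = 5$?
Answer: $\frac{739}{4} \approx 184.75$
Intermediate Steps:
$I{\left(D,x \right)} = \frac{3}{4}$ ($I{\left(D,x \right)} = - \frac{1}{2} + \frac{1}{4} \cdot 5 = - \frac{1}{2} + \frac{5}{4} = \frac{3}{4}$)
$Q = - \frac{1}{4}$ ($Q = \frac{6}{-9 - 4 \left(\frac{3}{4} + 3\right)} = \frac{6}{-9 - 15} = \frac{6}{-24} = 6 \left(- \frac{1}{24}\right) = - \frac{1}{4} \approx -0.25$)
$\left(102 + 83\right) + Q = \left(102 + 83\right) - \frac{1}{4} = 185 - \frac{1}{4} = \frac{739}{4}$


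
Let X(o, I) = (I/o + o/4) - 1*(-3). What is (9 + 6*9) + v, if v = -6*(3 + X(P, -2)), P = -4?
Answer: 30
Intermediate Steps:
X(o, I) = 3 + o/4 + I/o (X(o, I) = (I/o + o*(¼)) + 3 = (I/o + o/4) + 3 = (o/4 + I/o) + 3 = 3 + o/4 + I/o)
v = -33 (v = -6*(3 + (3 + (¼)*(-4) - 2/(-4))) = -6*(3 + (3 - 1 - 2*(-¼))) = -6*(3 + (3 - 1 + ½)) = -6*(3 + 5/2) = -6*11/2 = -33)
(9 + 6*9) + v = (9 + 6*9) - 33 = (9 + 54) - 33 = 63 - 33 = 30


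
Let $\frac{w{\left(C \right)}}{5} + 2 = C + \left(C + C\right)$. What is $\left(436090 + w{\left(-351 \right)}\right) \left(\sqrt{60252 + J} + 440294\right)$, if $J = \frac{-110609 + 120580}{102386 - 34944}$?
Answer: $189685259610 + \frac{430815 \sqrt{274052276991910}}{67442} \approx 1.8979 \cdot 10^{11}$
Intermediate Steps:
$J = \frac{9971}{67442} \approx 0.14785$
$w{\left(C \right)} = -10 + 15 C$ ($w{\left(C \right)} = -10 + 5 \left(C + \left(C + C\right)\right) = -10 + 5 \left(C + 2 C\right) = -10 + 5 \cdot 3 C = -10 + 15 C$)
$\left(436090 + w{\left(-351 \right)}\right) \left(\sqrt{60252 + J} + 440294\right) = \left(436090 + \left(-10 + 15 \left(-351\right)\right)\right) \left(\sqrt{60252 + \frac{9971}{67442}} + 440294\right) = \left(436090 - 5275\right) \left(\sqrt{\frac{4063525355}{67442}} + 440294\right) = \left(436090 - 5275\right) \left(\frac{\sqrt{274052276991910}}{67442} + 440294\right) = 430815 \left(440294 + \frac{\sqrt{274052276991910}}{67442}\right) = 189685259610 + \frac{430815 \sqrt{274052276991910}}{67442}$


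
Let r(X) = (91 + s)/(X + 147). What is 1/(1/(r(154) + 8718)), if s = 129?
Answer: 2624338/301 ≈ 8718.7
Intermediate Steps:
r(X) = 220/(147 + X) (r(X) = (91 + 129)/(X + 147) = 220/(147 + X))
1/(1/(r(154) + 8718)) = 1/(1/(220/(147 + 154) + 8718)) = 1/(1/(220/301 + 8718)) = 1/(1/(2624338/301)) = 1/(301/2624338) = 2624338/301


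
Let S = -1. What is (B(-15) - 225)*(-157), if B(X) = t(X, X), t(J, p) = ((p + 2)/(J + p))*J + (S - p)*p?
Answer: 138631/2 ≈ 69316.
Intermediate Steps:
t(J, p) = p*(-1 - p) + J*(2 + p)/(J + p) (t(J, p) = ((p + 2)/(J + p))*J + (-1 - p)*p = ((2 + p)/(J + p))*J + p*(-1 - p) = J*(2 + p)/(J + p) + p*(-1 - p) = p*(-1 - p) + J*(2 + p)/(J + p))
B(X) = (-X² - 2*X³ + 2*X)/(2*X) (B(X) = (-X² - X³ + 2*X - X*X²)/(X + X) = (-X² - X³ + 2*X - X³)/((2*X)) = (1/(2*X))*(-X² - 2*X³ + 2*X) = (-X² - 2*X³ + 2*X)/(2*X))
(B(-15) - 225)*(-157) = ((1 - 1*(-15)² - ½*(-15)) - 225)*(-157) = ((1 - 1*225 + 15/2) - 225)*(-157) = ((1 - 225 + 15/2) - 225)*(-157) = (-433/2 - 225)*(-157) = -883/2*(-157) = 138631/2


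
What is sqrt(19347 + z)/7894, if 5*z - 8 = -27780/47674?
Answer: sqrt(2271458265985)/85531490 ≈ 0.017621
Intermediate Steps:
z = 176806/119185 (z = 8/5 + (-27780/47674)/5 = 8/5 + (-27780*1/47674)/5 = 8/5 + (1/5)*(-13890/23837) = 8/5 - 2778/23837 = 176806/119185 ≈ 1.4835)
sqrt(19347 + z)/7894 = sqrt(19347 + 176806/119185)/7894 = sqrt(2306049001/119185)*(1/7894) = (sqrt(2271458265985)/10835)*(1/7894) = sqrt(2271458265985)/85531490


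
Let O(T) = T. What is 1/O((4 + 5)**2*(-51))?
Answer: -1/4131 ≈ -0.00024207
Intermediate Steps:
1/O((4 + 5)**2*(-51)) = 1/((4 + 5)**2*(-51)) = 1/(9**2*(-51)) = 1/(81*(-51)) = 1/(-4131) = -1/4131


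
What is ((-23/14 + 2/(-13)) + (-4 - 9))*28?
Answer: -5386/13 ≈ -414.31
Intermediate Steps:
((-23/14 + 2/(-13)) + (-4 - 9))*28 = ((-23*1/14 + 2*(-1/13)) - 13)*28 = ((-23/14 - 2/13) - 13)*28 = (-327/182 - 13)*28 = -2693/182*28 = -5386/13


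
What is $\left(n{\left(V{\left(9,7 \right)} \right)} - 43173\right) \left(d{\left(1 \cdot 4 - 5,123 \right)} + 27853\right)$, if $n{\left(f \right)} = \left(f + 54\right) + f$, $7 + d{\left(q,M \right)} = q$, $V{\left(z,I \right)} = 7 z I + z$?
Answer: $-1175588055$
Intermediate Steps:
$V{\left(z,I \right)} = z + 7 I z$ ($V{\left(z,I \right)} = 7 I z + z = z + 7 I z$)
$d{\left(q,M \right)} = -7 + q$
$n{\left(f \right)} = 54 + 2 f$ ($n{\left(f \right)} = \left(54 + f\right) + f = 54 + 2 f$)
$\left(n{\left(V{\left(9,7 \right)} \right)} - 43173\right) \left(d{\left(1 \cdot 4 - 5,123 \right)} + 27853\right) = \left(\left(54 + 2 \cdot 9 \left(1 + 7 \cdot 7\right)\right) - 43173\right) \left(\left(-7 + \left(1 \cdot 4 - 5\right)\right) + 27853\right) = \left(\left(54 + 2 \cdot 9 \left(1 + 49\right)\right) - 43173\right) \left(\left(-7 + \left(4 - 5\right)\right) + 27853\right) = \left(\left(54 + 2 \cdot 9 \cdot 50\right) - 43173\right) \left(\left(-7 - 1\right) + 27853\right) = \left(\left(54 + 2 \cdot 450\right) - 43173\right) \left(-8 + 27853\right) = \left(\left(54 + 900\right) - 43173\right) 27845 = \left(954 - 43173\right) 27845 = \left(-42219\right) 27845 = -1175588055$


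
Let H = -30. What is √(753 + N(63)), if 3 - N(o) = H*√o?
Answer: 3*√(84 + 10*√7) ≈ 31.530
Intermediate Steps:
N(o) = 3 + 30*√o (N(o) = 3 - (-30)*√o = 3 + 30*√o)
√(753 + N(63)) = √(753 + (3 + 30*√63)) = √(753 + (3 + 30*(3*√7))) = √(753 + (3 + 90*√7)) = √(756 + 90*√7)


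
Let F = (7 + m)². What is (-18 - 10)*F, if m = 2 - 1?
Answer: -1792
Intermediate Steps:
m = 1
F = 64 (F = (7 + 1)² = 8² = 64)
(-18 - 10)*F = (-18 - 10)*64 = -28*64 = -1792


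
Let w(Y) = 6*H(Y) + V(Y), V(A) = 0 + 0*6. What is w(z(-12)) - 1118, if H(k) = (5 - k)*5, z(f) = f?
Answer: -608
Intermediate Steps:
V(A) = 0 (V(A) = 0 + 0 = 0)
H(k) = 25 - 5*k
w(Y) = 150 - 30*Y (w(Y) = 6*(25 - 5*Y) + 0 = (150 - 30*Y) + 0 = 150 - 30*Y)
w(z(-12)) - 1118 = (150 - 30*(-12)) - 1118 = (150 + 360) - 1118 = 510 - 1118 = -608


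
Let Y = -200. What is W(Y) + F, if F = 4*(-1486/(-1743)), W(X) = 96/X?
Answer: 127684/43575 ≈ 2.9302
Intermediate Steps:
F = 5944/1743 (F = 4*(-1486*(-1/1743)) = 4*(1486/1743) = 5944/1743 ≈ 3.4102)
W(Y) + F = 96/(-200) + 5944/1743 = 96*(-1/200) + 5944/1743 = -12/25 + 5944/1743 = 127684/43575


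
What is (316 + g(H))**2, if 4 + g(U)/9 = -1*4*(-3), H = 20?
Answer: 150544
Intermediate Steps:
g(U) = 72 (g(U) = -36 + 9*(-1*4*(-3)) = -36 + 9*(-4*(-3)) = -36 + 9*12 = -36 + 108 = 72)
(316 + g(H))**2 = (316 + 72)**2 = 388**2 = 150544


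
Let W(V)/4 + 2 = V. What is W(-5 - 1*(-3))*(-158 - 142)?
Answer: 4800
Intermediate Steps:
W(V) = -8 + 4*V
W(-5 - 1*(-3))*(-158 - 142) = (-8 + 4*(-5 - 1*(-3)))*(-158 - 142) = (-8 + 4*(-5 + 3))*(-300) = (-8 + 4*(-2))*(-300) = (-8 - 8)*(-300) = -16*(-300) = 4800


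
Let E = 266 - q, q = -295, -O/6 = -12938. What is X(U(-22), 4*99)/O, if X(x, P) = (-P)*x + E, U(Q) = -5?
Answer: 847/25876 ≈ 0.032733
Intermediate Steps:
O = 77628 (O = -6*(-12938) = 77628)
E = 561 (E = 266 - 1*(-295) = 266 + 295 = 561)
X(x, P) = 561 - P*x (X(x, P) = (-P)*x + 561 = -P*x + 561 = 561 - P*x)
X(U(-22), 4*99)/O = (561 - 1*4*99*(-5))/77628 = (561 - 1*396*(-5))*(1/77628) = (561 + 1980)*(1/77628) = 2541*(1/77628) = 847/25876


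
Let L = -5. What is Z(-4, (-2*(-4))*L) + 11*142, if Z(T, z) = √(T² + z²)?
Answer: 1562 + 4*√101 ≈ 1602.2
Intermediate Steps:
Z(-4, (-2*(-4))*L) + 11*142 = √((-4)² + (-2*(-4)*(-5))²) + 11*142 = √(16 + (8*(-5))²) + 1562 = √(16 + (-40)²) + 1562 = √(16 + 1600) + 1562 = √1616 + 1562 = 4*√101 + 1562 = 1562 + 4*√101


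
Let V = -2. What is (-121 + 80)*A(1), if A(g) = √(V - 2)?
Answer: -82*I ≈ -82.0*I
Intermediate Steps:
A(g) = 2*I (A(g) = √(-2 - 2) = √(-4) = 2*I)
(-121 + 80)*A(1) = (-121 + 80)*(2*I) = -82*I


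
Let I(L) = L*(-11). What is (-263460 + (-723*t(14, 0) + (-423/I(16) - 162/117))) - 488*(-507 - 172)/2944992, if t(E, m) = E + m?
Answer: -57607083080167/210566928 ≈ -2.7358e+5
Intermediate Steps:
I(L) = -11*L
(-263460 + (-723*t(14, 0) + (-423/I(16) - 162/117))) - 488*(-507 - 172)/2944992 = (-263460 + (-723*(14 + 0) + (-423/((-11*16)) - 162/117))) - 488*(-507 - 172)/2944992 = (-263460 + (-723*14 + (-423/(-176) - 162*1/117))) - 488*(-679)*(1/2944992) = (-263460 + (-10122 + (-423*(-1/176) - 18/13))) + 331352*(1/2944992) = (-263460 + (-10122 + (423/176 - 18/13))) + 41419/368124 = (-263460 + (-10122 + 2331/2288)) + 41419/368124 = (-263460 - 23156805/2288) + 41419/368124 = -625953285/2288 + 41419/368124 = -57607083080167/210566928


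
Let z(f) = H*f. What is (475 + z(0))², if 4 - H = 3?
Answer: 225625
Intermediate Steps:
H = 1 (H = 4 - 1*3 = 4 - 3 = 1)
z(f) = f (z(f) = 1*f = f)
(475 + z(0))² = (475 + 0)² = 475² = 225625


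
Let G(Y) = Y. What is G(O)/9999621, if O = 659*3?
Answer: 659/3333207 ≈ 0.00019771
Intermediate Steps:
O = 1977
G(O)/9999621 = 1977/9999621 = 1977*(1/9999621) = 659/3333207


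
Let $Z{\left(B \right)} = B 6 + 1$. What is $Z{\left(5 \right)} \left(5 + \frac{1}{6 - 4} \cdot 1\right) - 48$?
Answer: $\frac{245}{2} \approx 122.5$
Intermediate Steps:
$Z{\left(B \right)} = 1 + 6 B$ ($Z{\left(B \right)} = 6 B + 1 = 1 + 6 B$)
$Z{\left(5 \right)} \left(5 + \frac{1}{6 - 4} \cdot 1\right) - 48 = \left(1 + 6 \cdot 5\right) \left(5 + \frac{1}{6 - 4} \cdot 1\right) - 48 = \left(1 + 30\right) \left(5 + \frac{1}{2} \cdot 1\right) - 48 = 31 \left(5 + \frac{1}{2} \cdot 1\right) - 48 = 31 \left(5 + \frac{1}{2}\right) - 48 = 31 \cdot \frac{11}{2} - 48 = \frac{341}{2} - 48 = \frac{245}{2}$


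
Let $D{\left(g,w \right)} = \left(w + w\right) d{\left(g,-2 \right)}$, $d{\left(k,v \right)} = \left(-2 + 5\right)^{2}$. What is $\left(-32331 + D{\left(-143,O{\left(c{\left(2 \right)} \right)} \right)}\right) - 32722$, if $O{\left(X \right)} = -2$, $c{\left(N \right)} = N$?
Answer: $-65089$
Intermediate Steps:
$d{\left(k,v \right)} = 9$ ($d{\left(k,v \right)} = 3^{2} = 9$)
$D{\left(g,w \right)} = 18 w$ ($D{\left(g,w \right)} = \left(w + w\right) 9 = 2 w 9 = 18 w$)
$\left(-32331 + D{\left(-143,O{\left(c{\left(2 \right)} \right)} \right)}\right) - 32722 = \left(-32331 + 18 \left(-2\right)\right) - 32722 = \left(-32331 - 36\right) - 32722 = -32367 - 32722 = -65089$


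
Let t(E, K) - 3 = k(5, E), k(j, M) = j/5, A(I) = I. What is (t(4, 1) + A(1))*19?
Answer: 95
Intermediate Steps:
k(j, M) = j/5 (k(j, M) = j*(⅕) = j/5)
t(E, K) = 4 (t(E, K) = 3 + (⅕)*5 = 3 + 1 = 4)
(t(4, 1) + A(1))*19 = (4 + 1)*19 = 5*19 = 95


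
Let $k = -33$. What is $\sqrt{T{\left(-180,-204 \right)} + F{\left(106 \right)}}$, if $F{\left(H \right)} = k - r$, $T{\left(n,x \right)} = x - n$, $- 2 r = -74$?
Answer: $i \sqrt{94} \approx 9.6954 i$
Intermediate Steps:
$r = 37$ ($r = \left(- \frac{1}{2}\right) \left(-74\right) = 37$)
$F{\left(H \right)} = -70$ ($F{\left(H \right)} = -33 - 37 = -70$)
$\sqrt{T{\left(-180,-204 \right)} + F{\left(106 \right)}} = \sqrt{\left(-204 - -180\right) - 70} = \sqrt{\left(-204 + 180\right) - 70} = \sqrt{-24 - 70} = \sqrt{-94} = i \sqrt{94}$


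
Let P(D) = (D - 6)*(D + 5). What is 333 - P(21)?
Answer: -57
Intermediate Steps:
P(D) = (-6 + D)*(5 + D)
333 - P(21) = 333 - (-30 + 21² - 1*21) = 333 - (-30 + 441 - 21) = 333 - 1*390 = 333 - 390 = -57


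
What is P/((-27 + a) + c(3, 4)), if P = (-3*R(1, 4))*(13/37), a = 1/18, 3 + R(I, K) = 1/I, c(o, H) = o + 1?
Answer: -1404/15281 ≈ -0.091879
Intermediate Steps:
c(o, H) = 1 + o
R(I, K) = -3 + 1/I
a = 1/18 ≈ 0.055556
P = 78/37 (P = (-3*(-3 + 1/1))*(13/37) = (-3*(-3 + 1))*(13*(1/37)) = -3*(-2)*(13/37) = 6*(13/37) = 78/37 ≈ 2.1081)
P/((-27 + a) + c(3, 4)) = (78/37)/((-27 + 1/18) + (1 + 3)) = (78/37)/(-485/18 + 4) = (78/37)/(-413/18) = -18/413*78/37 = -1404/15281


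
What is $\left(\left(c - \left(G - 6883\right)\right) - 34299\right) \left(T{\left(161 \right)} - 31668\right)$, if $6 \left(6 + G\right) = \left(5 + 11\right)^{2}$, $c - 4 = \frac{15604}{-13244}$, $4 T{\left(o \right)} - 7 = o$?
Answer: $\frac{410624919354}{473} \approx 8.6813 \cdot 10^{8}$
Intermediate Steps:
$T{\left(o \right)} = \frac{7}{4} + \frac{o}{4}$
$c = \frac{9343}{3311}$ ($c = 4 + \frac{15604}{-13244} = 4 + 15604 \left(- \frac{1}{13244}\right) = 4 - \frac{3901}{3311} = \frac{9343}{3311} \approx 2.8218$)
$G = \frac{110}{3}$ ($G = -6 + \frac{\left(5 + 11\right)^{2}}{6} = -6 + \frac{16^{2}}{6} = -6 + \frac{1}{6} \cdot 256 = -6 + \frac{128}{3} = \frac{110}{3} \approx 36.667$)
$\left(\left(c - \left(G - 6883\right)\right) - 34299\right) \left(T{\left(161 \right)} - 31668\right) = \left(\left(\frac{9343}{3311} - \left(\frac{110}{3} - 6883\right)\right) - 34299\right) \left(\left(\frac{7}{4} + \frac{1}{4} \cdot 161\right) - 31668\right) = \left(\left(\frac{9343}{3311} - \left(\frac{110}{3} - 6883\right)\right) - 34299\right) \left(\left(\frac{7}{4} + \frac{161}{4}\right) - 31668\right) = \left(\left(\frac{9343}{3311} - - \frac{20539}{3}\right) - 34299\right) \left(42 - 31668\right) = \left(\left(\frac{9343}{3311} + \frac{20539}{3}\right) - 34299\right) \left(-31626\right) = \left(\frac{68032658}{9933} - 34299\right) \left(-31626\right) = \left(- \frac{272659309}{9933}\right) \left(-31626\right) = \frac{410624919354}{473}$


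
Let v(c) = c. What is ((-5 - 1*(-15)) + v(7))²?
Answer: 289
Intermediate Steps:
((-5 - 1*(-15)) + v(7))² = ((-5 - 1*(-15)) + 7)² = ((-5 + 15) + 7)² = (10 + 7)² = 17² = 289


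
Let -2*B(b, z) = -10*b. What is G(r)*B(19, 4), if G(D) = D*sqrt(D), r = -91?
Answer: -8645*I*sqrt(91) ≈ -82468.0*I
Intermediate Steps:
B(b, z) = 5*b (B(b, z) = -(-5)*b = 5*b)
G(D) = D**(3/2)
G(r)*B(19, 4) = (-91)**(3/2)*(5*19) = -91*I*sqrt(91)*95 = -8645*I*sqrt(91)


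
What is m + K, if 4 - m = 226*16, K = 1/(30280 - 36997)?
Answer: -24261805/6717 ≈ -3612.0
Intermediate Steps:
K = -1/6717 (K = 1/(-6717) = -1/6717 ≈ -0.00014888)
m = -3612 (m = 4 - 226*16 = 4 - 1*3616 = 4 - 3616 = -3612)
m + K = -3612 - 1/6717 = -24261805/6717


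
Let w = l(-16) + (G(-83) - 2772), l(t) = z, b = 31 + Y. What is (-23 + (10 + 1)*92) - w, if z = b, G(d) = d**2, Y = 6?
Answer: -3165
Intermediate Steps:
b = 37 (b = 31 + 6 = 37)
z = 37
l(t) = 37
w = 4154 (w = 37 + ((-83)**2 - 2772) = 37 + (6889 - 2772) = 37 + 4117 = 4154)
(-23 + (10 + 1)*92) - w = (-23 + (10 + 1)*92) - 1*4154 = (-23 + 11*92) - 4154 = (-23 + 1012) - 4154 = 989 - 4154 = -3165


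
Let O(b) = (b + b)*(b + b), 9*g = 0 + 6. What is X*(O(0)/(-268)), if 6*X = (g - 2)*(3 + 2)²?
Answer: 0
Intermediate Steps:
g = ⅔ (g = (0 + 6)/9 = (⅑)*6 = ⅔ ≈ 0.66667)
O(b) = 4*b² (O(b) = (2*b)*(2*b) = 4*b²)
X = -50/9 (X = ((⅔ - 2)*(3 + 2)²)/6 = (-4/3*5²)/6 = (-4/3*25)/6 = (⅙)*(-100/3) = -50/9 ≈ -5.5556)
X*(O(0)/(-268)) = -50*4*0²/(9*(-268)) = -50*4*0*(-1)/(9*268) = -0*(-1)/268 = -50/9*0 = 0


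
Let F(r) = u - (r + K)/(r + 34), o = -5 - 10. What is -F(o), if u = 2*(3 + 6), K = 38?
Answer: -319/19 ≈ -16.789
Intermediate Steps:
o = -15
u = 18 (u = 2*9 = 18)
F(r) = 18 - (38 + r)/(34 + r) (F(r) = 18 - (r + 38)/(r + 34) = 18 - (38 + r)/(34 + r))
-F(o) = -(574 + 17*(-15))/(34 - 15) = -(574 - 255)/19 = -319/19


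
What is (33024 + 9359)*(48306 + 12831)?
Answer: 2591169471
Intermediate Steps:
(33024 + 9359)*(48306 + 12831) = 42383*61137 = 2591169471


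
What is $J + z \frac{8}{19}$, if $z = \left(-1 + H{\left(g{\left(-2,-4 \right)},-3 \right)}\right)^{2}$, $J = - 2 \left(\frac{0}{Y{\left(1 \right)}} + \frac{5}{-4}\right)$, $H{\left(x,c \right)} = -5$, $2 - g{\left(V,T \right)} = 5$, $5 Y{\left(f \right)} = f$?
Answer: $\frac{671}{38} \approx 17.658$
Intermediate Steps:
$Y{\left(f \right)} = \frac{f}{5}$
$g{\left(V,T \right)} = -3$ ($g{\left(V,T \right)} = 2 - 5 = -3$)
$J = \frac{5}{2}$ ($J = - 2 \left(\frac{0}{\frac{1}{5} \cdot 1} + \frac{5}{-4}\right) = - 2 \left(0 \frac{1}{\frac{1}{5}} + 5 \left(- \frac{1}{4}\right)\right) = - 2 \left(0 \cdot 5 - \frac{5}{4}\right) = - 2 \left(0 - \frac{5}{4}\right) = \left(-2\right) \left(- \frac{5}{4}\right) = \frac{5}{2} \approx 2.5$)
$z = 36$ ($z = \left(-1 - 5\right)^{2} = \left(-6\right)^{2} = 36$)
$J + z \frac{8}{19} = \frac{5}{2} + 36 \cdot \frac{8}{19} = \frac{5}{2} + \frac{288}{19} = \frac{671}{38}$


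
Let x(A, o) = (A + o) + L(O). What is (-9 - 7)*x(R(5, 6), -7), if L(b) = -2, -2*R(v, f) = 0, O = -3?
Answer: 144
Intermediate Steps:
R(v, f) = 0 (R(v, f) = -½*0 = 0)
x(A, o) = -2 + A + o (x(A, o) = (A + o) - 2 = -2 + A + o)
(-9 - 7)*x(R(5, 6), -7) = (-9 - 7)*(-2 + 0 - 7) = -16*(-9) = 144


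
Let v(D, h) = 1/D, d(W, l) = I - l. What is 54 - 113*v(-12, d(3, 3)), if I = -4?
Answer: 761/12 ≈ 63.417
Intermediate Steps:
d(W, l) = -4 - l
54 - 113*v(-12, d(3, 3)) = 54 - 113/(-12) = 54 - 113*(-1/12) = 54 + 113/12 = 761/12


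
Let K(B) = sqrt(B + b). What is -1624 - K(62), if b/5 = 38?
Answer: -1624 - 6*sqrt(7) ≈ -1639.9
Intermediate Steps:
b = 190 (b = 5*38 = 190)
K(B) = sqrt(190 + B) (K(B) = sqrt(B + 190) = sqrt(190 + B))
-1624 - K(62) = -1624 - sqrt(190 + 62) = -1624 - sqrt(252) = -1624 - 6*sqrt(7)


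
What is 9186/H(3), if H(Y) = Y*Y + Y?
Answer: 1531/2 ≈ 765.50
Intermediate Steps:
H(Y) = Y + Y**2 (H(Y) = Y**2 + Y = Y + Y**2)
9186/H(3) = 9186/((3*(1 + 3))) = 9186/((3*4)) = 9186/12 = 9186*(1/12) = 1531/2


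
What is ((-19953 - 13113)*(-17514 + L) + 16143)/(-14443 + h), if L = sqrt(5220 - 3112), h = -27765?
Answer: -579134067/42208 + 16533*sqrt(527)/10552 ≈ -13685.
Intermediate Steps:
L = 2*sqrt(527) (L = sqrt(2108) = 2*sqrt(527) ≈ 45.913)
((-19953 - 13113)*(-17514 + L) + 16143)/(-14443 + h) = ((-19953 - 13113)*(-17514 + 2*sqrt(527)) + 16143)/(-14443 - 27765) = (-33066*(-17514 + 2*sqrt(527)) + 16143)/(-42208) = ((579117924 - 66132*sqrt(527)) + 16143)*(-1/42208) = (579134067 - 66132*sqrt(527))*(-1/42208) = -579134067/42208 + 16533*sqrt(527)/10552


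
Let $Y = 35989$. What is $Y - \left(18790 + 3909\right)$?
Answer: $13290$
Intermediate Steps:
$Y - \left(18790 + 3909\right) = 35989 - \left(18790 + 3909\right) = 35989 - 22699 = 13290$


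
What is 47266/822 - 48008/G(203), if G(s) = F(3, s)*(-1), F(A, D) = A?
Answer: 2200243/137 ≈ 16060.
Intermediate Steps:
G(s) = -3 (G(s) = 3*(-1) = -3)
47266/822 - 48008/G(203) = 47266/822 - 48008/(-3) = 47266*(1/822) - 48008*(-⅓) = 23633/411 + 48008/3 = 2200243/137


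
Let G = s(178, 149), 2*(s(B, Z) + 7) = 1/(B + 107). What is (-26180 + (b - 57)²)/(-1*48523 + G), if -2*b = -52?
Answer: 14374830/27662099 ≈ 0.51966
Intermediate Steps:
b = 26 (b = -½*(-52) = 26)
s(B, Z) = -7 + 1/(2*(107 + B)) (s(B, Z) = -7 + 1/(2*(B + 107)) = -7 + 1/(2*(107 + B)))
G = -3989/570 (G = (-1497 - 14*178)/(2*(107 + 178)) = (½)*(-1497 - 2492)/285 = (½)*(1/285)*(-3989) = -3989/570 ≈ -6.9982)
(-26180 + (b - 57)²)/(-1*48523 + G) = (-26180 + (26 - 57)²)/(-1*48523 - 3989/570) = (-26180 + (-31)²)/(-48523 - 3989/570) = (-26180 + 961)/(-27662099/570) = -25219*(-570/27662099) = 14374830/27662099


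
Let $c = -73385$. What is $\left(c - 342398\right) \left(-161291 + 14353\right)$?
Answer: $61094322454$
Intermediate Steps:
$\left(c - 342398\right) \left(-161291 + 14353\right) = \left(-73385 - 342398\right) \left(-161291 + 14353\right) = \left(-415783\right) \left(-146938\right) = 61094322454$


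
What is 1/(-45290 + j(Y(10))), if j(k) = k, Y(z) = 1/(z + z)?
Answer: -20/905799 ≈ -2.2080e-5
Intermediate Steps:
Y(z) = 1/(2*z)
1/(-45290 + j(Y(10))) = 1/(-45290 + (1/2)/10) = 1/(-45290 + (1/2)*(1/10)) = 1/(-45290 + 1/20) = 1/(-905799/20) = -20/905799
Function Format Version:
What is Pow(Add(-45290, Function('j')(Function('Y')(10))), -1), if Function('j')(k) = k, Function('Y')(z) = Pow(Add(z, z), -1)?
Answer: Rational(-20, 905799) ≈ -2.2080e-5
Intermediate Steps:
Function('Y')(z) = Mul(Rational(1, 2), Pow(z, -1)) (Function('Y')(z) = Pow(Mul(2, z), -1) = Mul(Rational(1, 2), Pow(z, -1)))
Pow(Add(-45290, Function('j')(Function('Y')(10))), -1) = Pow(Add(-45290, Mul(Rational(1, 2), Pow(10, -1))), -1) = Pow(Add(-45290, Mul(Rational(1, 2), Rational(1, 10))), -1) = Pow(Add(-45290, Rational(1, 20)), -1) = Pow(Rational(-905799, 20), -1) = Rational(-20, 905799)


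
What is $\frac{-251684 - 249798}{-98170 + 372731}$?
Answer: $- \frac{501482}{274561} \approx -1.8265$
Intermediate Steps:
$\frac{-251684 - 249798}{-98170 + 372731} = - \frac{501482}{274561}$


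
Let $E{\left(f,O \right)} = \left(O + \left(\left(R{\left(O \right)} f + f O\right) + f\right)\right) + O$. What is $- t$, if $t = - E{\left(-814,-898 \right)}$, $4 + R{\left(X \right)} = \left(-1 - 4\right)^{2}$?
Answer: $711268$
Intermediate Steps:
$R{\left(X \right)} = 21$ ($R{\left(X \right)} = -4 + \left(-1 - 4\right)^{2} = -4 + \left(-5\right)^{2} = -4 + 25 = 21$)
$E{\left(f,O \right)} = 2 O + 22 f + O f$ ($E{\left(f,O \right)} = \left(O + \left(\left(21 f + f O\right) + f\right)\right) + O = \left(O + \left(\left(21 f + O f\right) + f\right)\right) + O = \left(O + \left(22 f + O f\right)\right) + O = \left(O + 22 f + O f\right) + O = 2 O + 22 f + O f$)
$t = -711268$ ($t = - (2 \left(-898\right) + 22 \left(-814\right) - -730972) = - (-1796 - 17908 + 730972) = \left(-1\right) 711268 = -711268$)
$- t = \left(-1\right) \left(-711268\right) = 711268$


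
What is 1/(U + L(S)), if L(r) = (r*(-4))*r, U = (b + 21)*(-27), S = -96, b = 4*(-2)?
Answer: -1/37215 ≈ -2.6871e-5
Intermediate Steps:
b = -8
U = -351 (U = (-8 + 21)*(-27) = 13*(-27) = -351)
L(r) = -4*r² (L(r) = (-4*r)*r = -4*r²)
1/(U + L(S)) = 1/(-351 - 4*(-96)²) = 1/(-351 - 4*9216) = 1/(-351 - 36864) = 1/(-37215) = -1/37215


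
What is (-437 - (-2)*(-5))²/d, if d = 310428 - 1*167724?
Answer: 22201/15856 ≈ 1.4002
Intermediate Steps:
d = 142704 (d = 310428 - 167724 = 142704)
(-437 - (-2)*(-5))²/d = (-437 - (-2)*(-5))²/142704 = (-437 - 1*10)²*(1/142704) = (-437 - 10)²*(1/142704) = (-447)²*(1/142704) = 199809*(1/142704) = 22201/15856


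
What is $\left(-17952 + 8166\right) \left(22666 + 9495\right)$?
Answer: $-314727546$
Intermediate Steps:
$\left(-17952 + 8166\right) \left(22666 + 9495\right) = \left(-9786\right) 32161 = -314727546$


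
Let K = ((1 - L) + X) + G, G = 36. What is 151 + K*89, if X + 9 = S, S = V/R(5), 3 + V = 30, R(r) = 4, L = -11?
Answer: 16891/4 ≈ 4222.8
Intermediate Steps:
V = 27 (V = -3 + 30 = 27)
S = 27/4 ≈ 6.7500
X = -9/4 (X = -9 + 27/4 = -9/4 ≈ -2.2500)
K = 183/4 (K = ((1 - 1*(-11)) - 9/4) + 36 = ((1 + 11) - 9/4) + 36 = (12 - 9/4) + 36 = 39/4 + 36 = 183/4 ≈ 45.750)
151 + K*89 = 151 + (183/4)*89 = 151 + 16287/4 = 16891/4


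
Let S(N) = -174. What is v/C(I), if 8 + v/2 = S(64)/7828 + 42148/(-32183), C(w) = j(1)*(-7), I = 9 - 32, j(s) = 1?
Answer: 1175481289/440874917 ≈ 2.6662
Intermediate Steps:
I = -23
C(w) = -7 (C(w) = 1*(-7) = -7)
v = -1175481289/62982131 (v = -16 + 2*(-174/7828 + 42148/(-32183)) = -16 + 2*(-174*1/7828 + 42148*(-1/32183)) = -16 + 2*(-87/3914 - 42148/32183) = -16 + 2*(-167767193/125964262) = -16 - 167767193/62982131 = -1175481289/62982131 ≈ -18.664)
v/C(I) = -1175481289/62982131/(-7) = -1175481289/62982131*(-⅐) = 1175481289/440874917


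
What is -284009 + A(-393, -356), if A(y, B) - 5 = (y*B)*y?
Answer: -55267848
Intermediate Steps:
A(y, B) = 5 + B*y**2 (A(y, B) = 5 + (y*B)*y = 5 + (B*y)*y = 5 + B*y**2)
-284009 + A(-393, -356) = -284009 + (5 - 356*(-393)**2) = -284009 + (5 - 356*154449) = -284009 + (5 - 54983844) = -284009 - 54983839 = -55267848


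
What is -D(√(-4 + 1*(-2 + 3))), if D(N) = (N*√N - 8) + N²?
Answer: 11 - 3^(¾)*I^(3/2) ≈ 12.612 - 1.6119*I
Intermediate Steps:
D(N) = -8 + N² + N^(3/2) (D(N) = (N^(3/2) - 8) + N² = (-8 + N^(3/2)) + N² = -8 + N² + N^(3/2))
-D(√(-4 + 1*(-2 + 3))) = -(-8 + (√(-4 + 1*(-2 + 3)))² + (√(-4 + 1*(-2 + 3)))^(3/2)) = -(-8 + (√(-4 + 1*1))² + (√(-4 + 1*1))^(3/2)) = -(-8 + (√(-4 + 1))² + (√(-4 + 1))^(3/2)) = -(-8 + (√(-3))² + (√(-3))^(3/2)) = -(-8 + (I*√3)² + (I*√3)^(3/2)) = -(-8 - 3 + 3^(¾)*I^(3/2)) = -(-11 + 3^(¾)*I^(3/2)) = 11 - 3^(¾)*I^(3/2)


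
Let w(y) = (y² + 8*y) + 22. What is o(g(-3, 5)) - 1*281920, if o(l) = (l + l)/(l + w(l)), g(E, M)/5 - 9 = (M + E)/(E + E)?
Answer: -1452451645/5152 ≈ -2.8192e+5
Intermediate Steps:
g(E, M) = 45 + 5*(E + M)/(2*E) (g(E, M) = 45 + 5*((M + E)/(E + E)) = 45 + 5*((E + M)/((2*E))) = 45 + 5*((E + M)*(1/(2*E))) = 45 + 5*((E + M)/(2*E)) = 45 + 5*(E + M)/(2*E))
w(y) = 22 + y² + 8*y
o(l) = 2*l/(22 + l² + 9*l) (o(l) = (l + l)/(l + (22 + l² + 8*l)) = (2*l)/(22 + l² + 9*l) = 2*l/(22 + l² + 9*l))
o(g(-3, 5)) - 1*281920 = 2*((5/2)*(5 + 19*(-3))/(-3))/(22 + ((5/2)*(5 + 19*(-3))/(-3))² + 9*((5/2)*(5 + 19*(-3))/(-3))) - 1*281920 = 2*((5/2)*(-⅓)*(5 - 57))/(22 + ((5/2)*(-⅓)*(5 - 57))² + 9*((5/2)*(-⅓)*(5 - 57))) - 281920 = 2*((5/2)*(-⅓)*(-52))/(22 + ((5/2)*(-⅓)*(-52))² + 9*((5/2)*(-⅓)*(-52))) - 281920 = 2*(130/3)/(22 + (130/3)² + 9*(130/3)) - 281920 = 2*(130/3)/(22 + 16900/9 + 390) - 281920 = 2*(130/3)/(20608/9) - 281920 = 2*(130/3)*(9/20608) - 281920 = 195/5152 - 281920 = -1452451645/5152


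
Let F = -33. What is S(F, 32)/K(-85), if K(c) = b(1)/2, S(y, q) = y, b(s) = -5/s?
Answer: 66/5 ≈ 13.200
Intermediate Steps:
K(c) = -5/2 (K(c) = -5/1/2 = -5*1*(½) = -5*½ = -5/2)
S(F, 32)/K(-85) = -33/(-5/2) = -33*(-⅖) = 66/5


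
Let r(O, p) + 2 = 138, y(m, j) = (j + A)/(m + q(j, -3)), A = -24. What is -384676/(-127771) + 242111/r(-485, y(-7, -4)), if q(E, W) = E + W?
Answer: 30987080517/17376856 ≈ 1783.2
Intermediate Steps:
y(m, j) = (-24 + j)/(-3 + j + m) (y(m, j) = (j - 24)/(m + (j - 3)) = (-24 + j)/(m + (-3 + j)) = (-24 + j)/(-3 + j + m))
r(O, p) = 136 (r(O, p) = -2 + 138 = 136)
-384676/(-127771) + 242111/r(-485, y(-7, -4)) = -384676/(-127771) + 242111/136 = -384676*(-1/127771) + 242111*(1/136) = 384676/127771 + 242111/136 = 30987080517/17376856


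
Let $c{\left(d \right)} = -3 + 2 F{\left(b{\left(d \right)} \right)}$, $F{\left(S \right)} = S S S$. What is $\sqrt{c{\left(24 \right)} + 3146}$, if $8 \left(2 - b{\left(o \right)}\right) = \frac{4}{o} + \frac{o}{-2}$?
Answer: $\frac{\sqrt{1070716746}}{576} \approx 56.809$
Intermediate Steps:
$b{\left(o \right)} = 2 - \frac{1}{2 o} + \frac{o}{16}$ ($b{\left(o \right)} = 2 - \frac{\frac{4}{o} + \frac{o}{-2}}{8} = 2 - \frac{\frac{4}{o} + o \left(- \frac{1}{2}\right)}{8} = 2 - \frac{\frac{4}{o} - \frac{o}{2}}{8} = 2 + \left(- \frac{1}{2 o} + \frac{o}{16}\right) = 2 - \frac{1}{2 o} + \frac{o}{16}$)
$F{\left(S \right)} = S^{3}$ ($F{\left(S \right)} = S^{2} S = S^{3}$)
$c{\left(d \right)} = -3 + \frac{\left(-8 + d \left(32 + d\right)\right)^{3}}{2048 d^{3}}$ ($c{\left(d \right)} = -3 + 2 \left(\frac{-8 + d \left(32 + d\right)}{16 d}\right)^{3} = -3 + 2 \frac{\left(-8 + d \left(32 + d\right)\right)^{3}}{4096 d^{3}} = -3 + \frac{\left(-8 + d \left(32 + d\right)\right)^{3}}{2048 d^{3}}$)
$\sqrt{c{\left(24 \right)} + 3146} = \sqrt{\left(-3 + \frac{\left(-8 + 24^{2} + 32 \cdot 24\right)^{3}}{2048 \cdot 13824}\right) + 3146} = \sqrt{\left(-3 + \frac{1}{2048} \cdot \frac{1}{13824} \left(-8 + 576 + 768\right)^{3}\right) + 3146} = \sqrt{\left(-3 + \frac{1}{2048} \cdot \frac{1}{13824} \cdot 1336^{3}\right) + 3146} = \sqrt{\left(-3 + \frac{1}{2048} \cdot \frac{1}{13824} \cdot 2384621056\right) + 3146} = \sqrt{\left(-3 + \frac{4657463}{55296}\right) + 3146} = \sqrt{\frac{4491575}{55296} + 3146} = \sqrt{\frac{178452791}{55296}} = \frac{\sqrt{1070716746}}{576}$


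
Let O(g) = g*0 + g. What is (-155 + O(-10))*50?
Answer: -8250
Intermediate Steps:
O(g) = g (O(g) = 0 + g = g)
(-155 + O(-10))*50 = (-155 - 10)*50 = -165*50 = -8250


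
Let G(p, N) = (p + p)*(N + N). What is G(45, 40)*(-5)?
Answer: -36000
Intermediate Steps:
G(p, N) = 4*N*p (G(p, N) = (2*p)*(2*N) = 4*N*p)
G(45, 40)*(-5) = (4*40*45)*(-5) = 7200*(-5) = -36000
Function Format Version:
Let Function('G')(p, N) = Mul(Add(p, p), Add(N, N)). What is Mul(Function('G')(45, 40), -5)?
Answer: -36000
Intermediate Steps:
Function('G')(p, N) = Mul(4, N, p) (Function('G')(p, N) = Mul(Mul(2, p), Mul(2, N)) = Mul(4, N, p))
Mul(Function('G')(45, 40), -5) = Mul(Mul(4, 40, 45), -5) = Mul(7200, -5) = -36000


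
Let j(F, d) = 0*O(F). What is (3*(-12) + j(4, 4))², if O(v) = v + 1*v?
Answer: 1296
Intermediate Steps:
O(v) = 2*v (O(v) = v + v = 2*v)
j(F, d) = 0 (j(F, d) = 0*(2*F) = 0)
(3*(-12) + j(4, 4))² = (3*(-12) + 0)² = (-36 + 0)² = (-36)² = 1296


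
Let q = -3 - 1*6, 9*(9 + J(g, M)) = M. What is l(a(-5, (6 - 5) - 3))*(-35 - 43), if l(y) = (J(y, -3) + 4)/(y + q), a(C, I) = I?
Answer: -416/11 ≈ -37.818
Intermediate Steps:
J(g, M) = -9 + M/9
q = -9 (q = -3 - 6 = -9)
l(y) = -16/(3*(-9 + y)) (l(y) = ((-9 + (1/9)*(-3)) + 4)/(y - 9) = ((-9 - 1/3) + 4)/(-9 + y) = (-28/3 + 4)/(-9 + y) = -16/(3*(-9 + y)))
l(a(-5, (6 - 5) - 3))*(-35 - 43) = (-16/(-27 + 3*((6 - 5) - 3)))*(-35 - 43) = -16/(-27 + 3*(1 - 3))*(-78) = -16/(-27 + 3*(-2))*(-78) = -16/(-27 - 6)*(-78) = -16/(-33)*(-78) = -16*(-1/33)*(-78) = (16/33)*(-78) = -416/11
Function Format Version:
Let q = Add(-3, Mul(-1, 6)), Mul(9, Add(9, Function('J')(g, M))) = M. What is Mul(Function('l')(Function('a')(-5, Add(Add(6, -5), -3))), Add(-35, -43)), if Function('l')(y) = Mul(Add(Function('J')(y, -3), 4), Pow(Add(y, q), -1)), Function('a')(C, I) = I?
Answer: Rational(-416, 11) ≈ -37.818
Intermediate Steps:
Function('J')(g, M) = Add(-9, Mul(Rational(1, 9), M))
q = -9 (q = Add(-3, -6) = -9)
Function('l')(y) = Mul(Rational(-16, 3), Pow(Add(-9, y), -1)) (Function('l')(y) = Mul(Add(Add(-9, Mul(Rational(1, 9), -3)), 4), Pow(Add(y, -9), -1)) = Mul(Add(Add(-9, Rational(-1, 3)), 4), Pow(Add(-9, y), -1)) = Mul(Add(Rational(-28, 3), 4), Pow(Add(-9, y), -1)) = Mul(Rational(-16, 3), Pow(Add(-9, y), -1)))
Mul(Function('l')(Function('a')(-5, Add(Add(6, -5), -3))), Add(-35, -43)) = Mul(Mul(-16, Pow(Add(-27, Mul(3, Add(Add(6, -5), -3))), -1)), Add(-35, -43)) = Mul(Mul(-16, Pow(Add(-27, Mul(3, Add(1, -3))), -1)), -78) = Mul(Mul(-16, Pow(Add(-27, Mul(3, -2)), -1)), -78) = Mul(Mul(-16, Pow(Add(-27, -6), -1)), -78) = Mul(Mul(-16, Pow(-33, -1)), -78) = Mul(Mul(-16, Rational(-1, 33)), -78) = Mul(Rational(16, 33), -78) = Rational(-416, 11)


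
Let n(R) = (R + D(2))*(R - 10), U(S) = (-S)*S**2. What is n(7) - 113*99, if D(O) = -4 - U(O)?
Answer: -11220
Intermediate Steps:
U(S) = -S**3
D(O) = -4 + O**3 (D(O) = -4 - (-1)*O**3 = -4 + O**3)
n(R) = (-10 + R)*(4 + R) (n(R) = (R + (-4 + 2**3))*(R - 10) = (R + (-4 + 8))*(-10 + R) = (R + 4)*(-10 + R) = (4 + R)*(-10 + R) = (-10 + R)*(4 + R))
n(7) - 113*99 = (-40 + 7**2 - 6*7) - 113*99 = (-40 + 49 - 42) - 11187 = -33 - 11187 = -11220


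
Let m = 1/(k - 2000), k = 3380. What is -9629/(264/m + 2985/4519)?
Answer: -43513451/1646365065 ≈ -0.026430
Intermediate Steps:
m = 1/1380 (m = 1/(3380 - 2000) = 1/1380 ≈ 0.00072464)
-9629/(264/m + 2985/4519) = -9629/(264/(1/1380) + 2985/4519) = -9629/(264*1380 + 2985*(1/4519)) = -9629/(364320 + 2985/4519) = -9629/1646365065/4519 = -9629*4519/1646365065 = -43513451/1646365065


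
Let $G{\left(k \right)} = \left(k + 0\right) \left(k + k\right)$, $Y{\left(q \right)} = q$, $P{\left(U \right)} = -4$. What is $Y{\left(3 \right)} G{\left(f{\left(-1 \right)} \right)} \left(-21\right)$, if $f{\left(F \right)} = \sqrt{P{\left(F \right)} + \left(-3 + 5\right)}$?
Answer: $252$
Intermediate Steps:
$f{\left(F \right)} = i \sqrt{2}$ ($f{\left(F \right)} = \sqrt{-4 + \left(-3 + 5\right)} = \sqrt{-4 + 2} = \sqrt{-2} = i \sqrt{2}$)
$G{\left(k \right)} = 2 k^{2}$ ($G{\left(k \right)} = k 2 k = 2 k^{2}$)
$Y{\left(3 \right)} G{\left(f{\left(-1 \right)} \right)} \left(-21\right) = 3 \cdot 2 \left(i \sqrt{2}\right)^{2} \left(-21\right) = 3 \cdot 2 \left(-2\right) \left(-21\right) = 3 \left(-4\right) \left(-21\right) = \left(-12\right) \left(-21\right) = 252$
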